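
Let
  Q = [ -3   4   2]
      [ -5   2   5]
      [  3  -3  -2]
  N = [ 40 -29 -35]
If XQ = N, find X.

Right-multiplying both sides by Q⁻¹ gives X = NQ⁻¹.
Q has determinant 5; Q⁻¹ = [[11/5, 2/5, 16/5], [1, 0, 1], [9/5, 3/5, 14/5]].
X = NQ⁻¹ = [[40, -29, -35]] · [[11/5, 2/5, 16/5], [1, 0, 1], [9/5, 3/5, 14/5]] = [[-4, -5, 1]].

X = [[-4, -5, 1]]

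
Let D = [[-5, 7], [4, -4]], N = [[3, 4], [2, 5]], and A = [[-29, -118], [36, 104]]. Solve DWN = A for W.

Left-multiply by D⁻¹ and right-multiply by N⁻¹: W = D⁻¹AN⁻¹.
det D = -8, so D⁻¹ = [[1/2, 7/8], [1/2, 5/8]].
N has determinant 7; N⁻¹ = [[5/7, -4/7], [-2/7, 3/7]].
D⁻¹A = [[17, 32], [8, 6]].
W = (D⁻¹A)N⁻¹ = [[3, 4], [4, -2]].

W = [[3, 4], [4, -2]]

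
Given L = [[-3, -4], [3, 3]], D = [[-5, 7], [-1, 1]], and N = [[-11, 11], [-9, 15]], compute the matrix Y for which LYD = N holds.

Y = [[4, 3], [-3, -5]]

Left-multiply by L⁻¹ and right-multiply by D⁻¹: Y = L⁻¹ND⁻¹.
L has determinant 3; L⁻¹ = [[1, 4/3], [-1, -1]].
D has determinant 2; D⁻¹ = [[1/2, -7/2], [1/2, -5/2]].
L⁻¹N = [[-23, 31], [20, -26]].
Y = (L⁻¹N)D⁻¹ = [[4, 3], [-3, -5]].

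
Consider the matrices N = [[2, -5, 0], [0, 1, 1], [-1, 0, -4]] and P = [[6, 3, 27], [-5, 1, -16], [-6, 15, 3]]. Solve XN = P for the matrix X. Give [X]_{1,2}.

Right-multiplying both sides by N⁻¹ gives X = PN⁻¹.
det N = -3; the adjugate gives N⁻¹ = [[4/3, 20/3, 5/3], [1/3, 8/3, 2/3], [-1/3, -5/3, -2/3]].
X = PN⁻¹ = [[6, 3, 27], [-5, 1, -16], [-6, 15, 3]] · [[4/3, 20/3, 5/3], [1/3, 8/3, 2/3], [-1/3, -5/3, -2/3]] = [[0, 3, -6], [-1, -4, 3], [-4, -5, -2]].

3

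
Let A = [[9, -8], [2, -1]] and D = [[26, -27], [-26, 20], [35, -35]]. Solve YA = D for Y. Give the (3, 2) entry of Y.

-5

A is on the right of Y, so right-multiply by A⁻¹: Y = DA⁻¹.
det A = 7; the adjugate gives A⁻¹ = [[-1/7, 8/7], [-2/7, 9/7]].
Y = DA⁻¹ = [[26, -27], [-26, 20], [35, -35]] · [[-1/7, 8/7], [-2/7, 9/7]] = [[4, -5], [-2, -4], [5, -5]].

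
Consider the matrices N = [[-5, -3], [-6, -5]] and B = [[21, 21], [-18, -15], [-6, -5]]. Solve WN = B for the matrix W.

N is on the right of W, so right-multiply by N⁻¹: W = BN⁻¹.
det N = 7; the adjugate gives N⁻¹ = [[-5/7, 3/7], [6/7, -5/7]].
W = BN⁻¹ = [[21, 21], [-18, -15], [-6, -5]] · [[-5/7, 3/7], [6/7, -5/7]] = [[3, -6], [0, 3], [0, 1]].

W = [[3, -6], [0, 3], [0, 1]]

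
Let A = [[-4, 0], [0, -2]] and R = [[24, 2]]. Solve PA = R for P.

P = [[-6, -1]]

Right-multiplying both sides by A⁻¹ gives P = RA⁻¹.
A has determinant 8; A⁻¹ = [[-1/4, 0], [0, -1/2]].
P = RA⁻¹ = [[24, 2]] · [[-1/4, 0], [0, -1/2]] = [[-6, -1]].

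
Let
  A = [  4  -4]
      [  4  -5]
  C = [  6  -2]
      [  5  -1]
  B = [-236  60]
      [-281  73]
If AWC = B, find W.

Left-multiply by A⁻¹ and right-multiply by C⁻¹: W = A⁻¹BC⁻¹.
det A = -4, so A⁻¹ = [[5/4, -1], [1, -1]].
det C = 4, so C⁻¹ = [[-1/4, 1/2], [-5/4, 3/2]].
A⁻¹B = [[-14, 2], [45, -13]].
W = (A⁻¹B)C⁻¹ = [[1, -4], [5, 3]].

W = [[1, -4], [5, 3]]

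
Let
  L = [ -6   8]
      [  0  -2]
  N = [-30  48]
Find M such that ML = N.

Since L sits to the right of M, M = NL⁻¹.
L has determinant 12; L⁻¹ = [[-1/6, -2/3], [0, -1/2]].
M = NL⁻¹ = [[-30, 48]] · [[-1/6, -2/3], [0, -1/2]] = [[5, -4]].

M = [[5, -4]]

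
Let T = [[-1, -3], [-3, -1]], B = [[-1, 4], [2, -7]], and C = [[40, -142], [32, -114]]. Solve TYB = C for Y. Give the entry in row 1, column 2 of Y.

-3

Isolating Y: multiply by T⁻¹ from the left and B⁻¹ from the right, so Y = T⁻¹CB⁻¹.
T has determinant -8; T⁻¹ = [[1/8, -3/8], [-3/8, 1/8]].
det B = -1, so B⁻¹ = [[7, 4], [2, 1]].
T⁻¹C = [[-7, 25], [-11, 39]].
Y = (T⁻¹C)B⁻¹ = [[1, -3], [1, -5]].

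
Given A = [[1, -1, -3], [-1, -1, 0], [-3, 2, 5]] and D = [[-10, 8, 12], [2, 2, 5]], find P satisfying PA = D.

P = [[6, -2, 6], [-5, -1, -2]]

Right-multiplying both sides by A⁻¹ gives P = DA⁻¹.
det A = 5; the adjugate gives A⁻¹ = [[-1, -1/5, -3/5], [1, -4/5, 3/5], [-1, 1/5, -2/5]].
P = DA⁻¹ = [[-10, 8, 12], [2, 2, 5]] · [[-1, -1/5, -3/5], [1, -4/5, 3/5], [-1, 1/5, -2/5]] = [[6, -2, 6], [-5, -1, -2]].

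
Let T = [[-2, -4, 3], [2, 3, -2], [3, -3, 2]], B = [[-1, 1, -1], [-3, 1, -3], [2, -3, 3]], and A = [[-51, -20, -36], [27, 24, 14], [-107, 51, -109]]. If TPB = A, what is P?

P = [[4, 2, -3], [-2, -5, -3], [-1, 4, -1]]

Isolating P: multiply by T⁻¹ from the left and B⁻¹ from the right, so P = T⁻¹AB⁻¹.
T has determinant -5; T⁻¹ = [[0, 1/5, 1/5], [2, 13/5, -2/5], [3, 18/5, -2/5]].
B has determinant 2; B⁻¹ = [[-3, 0, -1], [3/2, -1/2, 0], [7/2, -1/2, 1]].
T⁻¹A = [[-16, 15, -19], [11, 2, 8], [-13, 6, -14]].
P = (T⁻¹A)B⁻¹ = [[4, 2, -3], [-2, -5, -3], [-1, 4, -1]].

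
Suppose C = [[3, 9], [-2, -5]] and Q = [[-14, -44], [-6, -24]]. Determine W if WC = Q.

Right-multiplying both sides by C⁻¹ gives W = QC⁻¹.
det C = 3; the adjugate gives C⁻¹ = [[-5/3, -3], [2/3, 1]].
W = QC⁻¹ = [[-14, -44], [-6, -24]] · [[-5/3, -3], [2/3, 1]] = [[-6, -2], [-6, -6]].

W = [[-6, -2], [-6, -6]]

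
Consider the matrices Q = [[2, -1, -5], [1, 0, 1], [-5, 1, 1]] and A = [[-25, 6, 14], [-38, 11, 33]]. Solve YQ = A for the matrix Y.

Right-multiplying both sides by Q⁻¹ gives Y = AQ⁻¹.
Q has determinant -1; Q⁻¹ = [[1, 4, 1], [6, 23, 7], [-1, -3, -1]].
Y = AQ⁻¹ = [[-25, 6, 14], [-38, 11, 33]] · [[1, 4, 1], [6, 23, 7], [-1, -3, -1]] = [[-3, -4, 3], [-5, 2, 6]].

Y = [[-3, -4, 3], [-5, 2, 6]]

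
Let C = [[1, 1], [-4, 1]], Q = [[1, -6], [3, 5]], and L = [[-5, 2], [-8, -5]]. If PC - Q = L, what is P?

P = [[-4, 0], [-1, 1]]

PC = L + Q = [[-4, -4], [-5, 0]].
C is on the right of P, so right-multiply by C⁻¹: P = (L + Q)C⁻¹.
C has determinant 5; C⁻¹ = [[1/5, -1/5], [4/5, 1/5]].
P = (L + Q)C⁻¹ = [[-4, 0], [-1, 1]].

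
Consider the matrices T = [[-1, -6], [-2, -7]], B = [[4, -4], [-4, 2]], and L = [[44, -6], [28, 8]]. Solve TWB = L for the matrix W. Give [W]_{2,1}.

W = T⁻¹LB⁻¹ (apply T⁻¹ on the left and B⁻¹ on the right).
T has determinant -5; T⁻¹ = [[7/5, -6/5], [-2/5, 1/5]].
det B = -8, so B⁻¹ = [[-1/4, -1/2], [-1/2, -1/2]].
T⁻¹L = [[28, -18], [-12, 4]].
W = (T⁻¹L)B⁻¹ = [[2, -5], [1, 4]].

1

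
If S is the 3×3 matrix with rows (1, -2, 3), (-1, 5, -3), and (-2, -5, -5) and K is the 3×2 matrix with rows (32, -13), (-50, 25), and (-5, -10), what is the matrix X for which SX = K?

Left-multiplying both sides by S⁻¹ gives X = S⁻¹K.
det S = 3; the adjugate gives S⁻¹ = [[-40/3, -25/3, -3], [1/3, 1/3, 0], [5, 3, 1]].
X = S⁻¹K = [[-40/3, -25/3, -3], [1/3, 1/3, 0], [5, 3, 1]] · [[32, -13], [-50, 25], [-5, -10]] = [[5, -5], [-6, 4], [5, 0]].

X = [[5, -5], [-6, 4], [5, 0]]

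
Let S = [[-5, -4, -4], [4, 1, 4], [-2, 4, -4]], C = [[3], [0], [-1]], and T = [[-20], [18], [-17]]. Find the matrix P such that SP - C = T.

SP = T + C = [[-17], [18], [-18]].
Since S multiplies P on the left, P = S⁻¹(T + C).
det S = -4, so S⁻¹ = [[5, 8, 3], [-2, -3, -1], [-9/2, -7, -11/4]].
P = S⁻¹(T + C) = [[5], [-2], [0]].

P = [[5], [-2], [0]]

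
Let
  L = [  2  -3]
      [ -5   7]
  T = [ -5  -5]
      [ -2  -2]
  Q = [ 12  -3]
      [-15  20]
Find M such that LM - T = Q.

M = [[2, 2], [-1, 4]]

LM = Q + T = [[7, -8], [-17, 18]].
Left-multiplying both sides by L⁻¹ gives M = L⁻¹(Q + T).
det L = -1; the adjugate gives L⁻¹ = [[-7, -3], [-5, -2]].
M = L⁻¹(Q + T) = [[2, 2], [-1, 4]].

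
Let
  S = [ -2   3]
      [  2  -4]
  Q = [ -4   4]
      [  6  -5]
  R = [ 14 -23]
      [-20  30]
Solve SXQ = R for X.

X = [[4, 3], [-3, -1]]

Left-multiply by S⁻¹ and right-multiply by Q⁻¹: X = S⁻¹RQ⁻¹.
det S = 2, so S⁻¹ = [[-2, -3/2], [-1, -1]].
Q has determinant -4; Q⁻¹ = [[5/4, 1], [3/2, 1]].
S⁻¹R = [[2, 1], [6, -7]].
X = (S⁻¹R)Q⁻¹ = [[4, 3], [-3, -1]].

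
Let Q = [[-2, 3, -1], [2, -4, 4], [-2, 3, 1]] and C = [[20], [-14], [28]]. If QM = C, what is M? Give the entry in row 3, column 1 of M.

Since Q multiplies M on the left, M = Q⁻¹C.
Q has determinant 4; Q⁻¹ = [[-4, -3/2, 2], [-5/2, -1, 3/2], [-1/2, 0, 1/2]].
M = Q⁻¹C = [[-4, -3/2, 2], [-5/2, -1, 3/2], [-1/2, 0, 1/2]] · [[20], [-14], [28]] = [[-3], [6], [4]].

4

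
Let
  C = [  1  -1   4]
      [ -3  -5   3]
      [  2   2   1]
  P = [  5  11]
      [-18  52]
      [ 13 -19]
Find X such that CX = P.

Since C multiplies X on the left, X = C⁻¹P.
det C = -4, so C⁻¹ = [[11/4, -9/4, -17/4], [-9/4, 7/4, 15/4], [-1, 1, 2]].
X = C⁻¹P = [[11/4, -9/4, -17/4], [-9/4, 7/4, 15/4], [-1, 1, 2]] · [[5, 11], [-18, 52], [13, -19]] = [[-1, -6], [6, -5], [3, 3]].

X = [[-1, -6], [6, -5], [3, 3]]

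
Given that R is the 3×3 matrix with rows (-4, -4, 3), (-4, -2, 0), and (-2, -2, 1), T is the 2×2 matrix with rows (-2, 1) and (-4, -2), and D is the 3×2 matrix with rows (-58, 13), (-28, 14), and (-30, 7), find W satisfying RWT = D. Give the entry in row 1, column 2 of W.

Left-multiply by R⁻¹ and right-multiply by T⁻¹: W = R⁻¹DT⁻¹.
det R = 4, so R⁻¹ = [[-1/2, -1/2, 3/2], [1, 1/2, -3], [1, 0, -2]].
T has determinant 8; T⁻¹ = [[-1/4, -1/8], [1/2, -1/4]].
R⁻¹D = [[-2, -3], [18, -1], [2, -1]].
W = (R⁻¹D)T⁻¹ = [[-1, 1], [-5, -2], [-1, 0]].

1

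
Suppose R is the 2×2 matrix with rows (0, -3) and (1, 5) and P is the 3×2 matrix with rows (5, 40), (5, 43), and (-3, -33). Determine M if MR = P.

M = [[-5, 5], [-6, 5], [6, -3]]

Since R sits to the right of M, M = PR⁻¹.
det R = 3, so R⁻¹ = [[5/3, 1], [-1/3, 0]].
M = PR⁻¹ = [[5, 40], [5, 43], [-3, -33]] · [[5/3, 1], [-1/3, 0]] = [[-5, 5], [-6, 5], [6, -3]].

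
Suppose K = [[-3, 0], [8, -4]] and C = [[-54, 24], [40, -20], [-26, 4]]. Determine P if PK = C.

P = [[2, -6], [0, 5], [6, -1]]

Right-multiplying both sides by K⁻¹ gives P = CK⁻¹.
det K = 12, so K⁻¹ = [[-1/3, 0], [-2/3, -1/4]].
P = CK⁻¹ = [[-54, 24], [40, -20], [-26, 4]] · [[-1/3, 0], [-2/3, -1/4]] = [[2, -6], [0, 5], [6, -1]].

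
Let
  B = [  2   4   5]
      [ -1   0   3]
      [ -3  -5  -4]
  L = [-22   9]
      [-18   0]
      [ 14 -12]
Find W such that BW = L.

Since B multiplies W on the left, W = B⁻¹L.
B has determinant 3; B⁻¹ = [[5, -3, 4], [-13/3, 7/3, -11/3], [5/3, -2/3, 4/3]].
W = B⁻¹L = [[5, -3, 4], [-13/3, 7/3, -11/3], [5/3, -2/3, 4/3]] · [[-22, 9], [-18, 0], [14, -12]] = [[0, -3], [2, 5], [-6, -1]].

W = [[0, -3], [2, 5], [-6, -1]]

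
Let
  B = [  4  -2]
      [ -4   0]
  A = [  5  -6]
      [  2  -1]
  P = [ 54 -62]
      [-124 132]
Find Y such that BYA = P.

Isolating Y: multiply by B⁻¹ from the left and A⁻¹ from the right, so Y = B⁻¹PA⁻¹.
B has determinant -8; B⁻¹ = [[0, -1/4], [-1/2, -1/2]].
det A = 7; the adjugate gives A⁻¹ = [[-1/7, 6/7], [-2/7, 5/7]].
B⁻¹P = [[31, -33], [35, -35]].
Y = (B⁻¹P)A⁻¹ = [[5, 3], [5, 5]].

Y = [[5, 3], [5, 5]]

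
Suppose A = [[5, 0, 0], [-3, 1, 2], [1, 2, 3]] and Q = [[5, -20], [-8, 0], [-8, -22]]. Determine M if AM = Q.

M = [[1, -4], [-3, 0], [-1, -6]]

Left-multiplying both sides by A⁻¹ gives M = A⁻¹Q.
det A = -5, so A⁻¹ = [[1/5, 0, 0], [-11/5, -3, 2], [7/5, 2, -1]].
M = A⁻¹Q = [[1/5, 0, 0], [-11/5, -3, 2], [7/5, 2, -1]] · [[5, -20], [-8, 0], [-8, -22]] = [[1, -4], [-3, 0], [-1, -6]].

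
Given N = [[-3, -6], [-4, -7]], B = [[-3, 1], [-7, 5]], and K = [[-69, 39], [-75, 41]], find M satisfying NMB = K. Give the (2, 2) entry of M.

-2

M = N⁻¹KB⁻¹ (apply N⁻¹ on the left and B⁻¹ on the right).
N has determinant -3; N⁻¹ = [[7/3, -2], [-4/3, 1]].
det B = -8; the adjugate gives B⁻¹ = [[-5/8, 1/8], [-7/8, 3/8]].
N⁻¹K = [[-11, 9], [17, -11]].
M = (N⁻¹K)B⁻¹ = [[-1, 2], [-1, -2]].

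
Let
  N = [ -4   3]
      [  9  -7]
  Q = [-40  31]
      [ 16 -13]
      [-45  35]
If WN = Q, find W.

Since N sits to the right of W, W = QN⁻¹.
det N = 1, so N⁻¹ = [[-7, -3], [-9, -4]].
W = QN⁻¹ = [[-40, 31], [16, -13], [-45, 35]] · [[-7, -3], [-9, -4]] = [[1, -4], [5, 4], [0, -5]].

W = [[1, -4], [5, 4], [0, -5]]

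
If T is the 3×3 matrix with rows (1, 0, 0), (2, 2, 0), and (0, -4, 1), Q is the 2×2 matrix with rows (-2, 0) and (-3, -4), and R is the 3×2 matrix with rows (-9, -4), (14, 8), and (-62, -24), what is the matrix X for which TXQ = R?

X = [[3, 1], [-5, -2], [2, -2]]

Isolating X: multiply by T⁻¹ from the left and Q⁻¹ from the right, so X = T⁻¹RQ⁻¹.
det T = 2, so T⁻¹ = [[1, 0, 0], [-1, 1/2, 0], [-4, 2, 1]].
det Q = 8, so Q⁻¹ = [[-1/2, 0], [3/8, -1/4]].
T⁻¹R = [[-9, -4], [16, 8], [2, 8]].
X = (T⁻¹R)Q⁻¹ = [[3, 1], [-5, -2], [2, -2]].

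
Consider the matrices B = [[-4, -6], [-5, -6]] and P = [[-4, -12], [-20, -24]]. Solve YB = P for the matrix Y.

Y = [[6, -4], [0, 4]]

B is on the right of Y, so right-multiply by B⁻¹: Y = PB⁻¹.
B has determinant -6; B⁻¹ = [[1, -1], [-5/6, 2/3]].
Y = PB⁻¹ = [[-4, -12], [-20, -24]] · [[1, -1], [-5/6, 2/3]] = [[6, -4], [0, 4]].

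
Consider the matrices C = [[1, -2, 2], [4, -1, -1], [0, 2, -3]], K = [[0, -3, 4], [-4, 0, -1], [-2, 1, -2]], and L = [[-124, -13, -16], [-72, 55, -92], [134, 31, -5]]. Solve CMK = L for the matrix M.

M = [[-5, 4, 2], [-5, -5, -1], [2, 5, 5]]

M = C⁻¹LK⁻¹ (apply C⁻¹ on the left and K⁻¹ on the right).
det C = -3, so C⁻¹ = [[-5/3, 2/3, -4/3], [-4, 1, -3], [-8/3, 2/3, -7/3]].
K has determinant 2; K⁻¹ = [[1/2, -1, 3/2], [-3, 4, -8], [-2, 3, -6]].
C⁻¹L = [[-20, 17, -28], [22, 14, -13], [-30, -1, -7]].
M = (C⁻¹L)K⁻¹ = [[-5, 4, 2], [-5, -5, -1], [2, 5, 5]].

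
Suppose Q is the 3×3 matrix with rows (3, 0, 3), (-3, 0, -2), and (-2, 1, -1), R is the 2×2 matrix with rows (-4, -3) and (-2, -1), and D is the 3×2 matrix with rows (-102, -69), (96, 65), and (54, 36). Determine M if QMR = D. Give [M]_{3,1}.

1

Isolating M: multiply by Q⁻¹ from the left and R⁻¹ from the right, so M = Q⁻¹DR⁻¹.
Q has determinant -3; Q⁻¹ = [[-2/3, -1, 0], [-1/3, -1, 1], [1, 1, 0]].
det R = -2; the adjugate gives R⁻¹ = [[1/2, -3/2], [-1, 2]].
Q⁻¹D = [[-28, -19], [-8, -6], [-6, -4]].
M = (Q⁻¹D)R⁻¹ = [[5, 4], [2, 0], [1, 1]].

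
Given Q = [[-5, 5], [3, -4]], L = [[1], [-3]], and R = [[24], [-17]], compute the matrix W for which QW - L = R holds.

QW = R + L = [[25], [-20]].
Since Q multiplies W on the left, W = Q⁻¹(R + L).
Q has determinant 5; Q⁻¹ = [[-4/5, -1], [-3/5, -1]].
W = Q⁻¹(R + L) = [[0], [5]].

W = [[0], [5]]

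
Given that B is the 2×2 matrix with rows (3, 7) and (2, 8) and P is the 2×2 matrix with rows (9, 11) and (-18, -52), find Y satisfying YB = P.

Since B sits to the right of Y, Y = PB⁻¹.
B has determinant 10; B⁻¹ = [[4/5, -7/10], [-1/5, 3/10]].
Y = PB⁻¹ = [[9, 11], [-18, -52]] · [[4/5, -7/10], [-1/5, 3/10]] = [[5, -3], [-4, -3]].

Y = [[5, -3], [-4, -3]]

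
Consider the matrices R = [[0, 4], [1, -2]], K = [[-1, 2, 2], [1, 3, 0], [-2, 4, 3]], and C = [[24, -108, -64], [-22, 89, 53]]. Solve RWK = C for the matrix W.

W = [[3, 3, 5], [-5, -3, -2]]

Isolating W: multiply by R⁻¹ from the left and K⁻¹ from the right, so W = R⁻¹CK⁻¹.
det R = -4, so R⁻¹ = [[1/2, 1], [1/4, 0]].
det K = 5; the adjugate gives K⁻¹ = [[9/5, 2/5, -6/5], [-3/5, 1/5, 2/5], [2, 0, -1]].
R⁻¹C = [[-10, 35, 21], [6, -27, -16]].
W = (R⁻¹C)K⁻¹ = [[3, 3, 5], [-5, -3, -2]].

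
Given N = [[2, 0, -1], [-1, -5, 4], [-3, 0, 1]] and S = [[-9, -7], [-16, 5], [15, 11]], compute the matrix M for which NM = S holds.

M = [[-6, -4], [2, -1], [-3, -1]]

Since N multiplies M on the left, M = N⁻¹S.
det N = 5, so N⁻¹ = [[-1, 0, -1], [-11/5, -1/5, -7/5], [-3, 0, -2]].
M = N⁻¹S = [[-1, 0, -1], [-11/5, -1/5, -7/5], [-3, 0, -2]] · [[-9, -7], [-16, 5], [15, 11]] = [[-6, -4], [2, -1], [-3, -1]].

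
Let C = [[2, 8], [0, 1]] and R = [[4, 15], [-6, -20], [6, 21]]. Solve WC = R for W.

W = [[2, -1], [-3, 4], [3, -3]]

C is on the right of W, so right-multiply by C⁻¹: W = RC⁻¹.
det C = 2, so C⁻¹ = [[1/2, -4], [0, 1]].
W = RC⁻¹ = [[4, 15], [-6, -20], [6, 21]] · [[1/2, -4], [0, 1]] = [[2, -1], [-3, 4], [3, -3]].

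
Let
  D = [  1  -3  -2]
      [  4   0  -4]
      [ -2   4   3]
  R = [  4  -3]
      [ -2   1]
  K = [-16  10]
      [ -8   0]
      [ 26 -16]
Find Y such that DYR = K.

Y = [[-2, 2], [2, 0], [-3, -1]]

Left-multiply by D⁻¹ and right-multiply by R⁻¹: Y = D⁻¹KR⁻¹.
det D = -4; the adjugate gives D⁻¹ = [[-4, -1/4, -3], [1, 1/4, 1], [-4, -1/2, -3]].
det R = -2, so R⁻¹ = [[-1/2, -3/2], [-1, -2]].
D⁻¹K = [[-12, 8], [8, -6], [-10, 8]].
Y = (D⁻¹K)R⁻¹ = [[-2, 2], [2, 0], [-3, -1]].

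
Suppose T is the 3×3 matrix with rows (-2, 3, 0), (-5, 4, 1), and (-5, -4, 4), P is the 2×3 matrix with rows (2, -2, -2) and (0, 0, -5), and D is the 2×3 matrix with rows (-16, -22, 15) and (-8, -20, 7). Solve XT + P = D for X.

X = [[4, -3, 5], [4, -4, 4]]

XT = D − P = [[-18, -20, 17], [-8, -20, 12]].
T is on the right of X, so right-multiply by T⁻¹: X = (D − P)T⁻¹.
det T = 5, so T⁻¹ = [[4, -12/5, 3/5], [3, -8/5, 2/5], [8, -23/5, 7/5]].
X = (D − P)T⁻¹ = [[4, -3, 5], [4, -4, 4]].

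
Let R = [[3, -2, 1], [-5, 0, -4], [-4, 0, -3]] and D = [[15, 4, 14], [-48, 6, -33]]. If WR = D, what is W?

W = [[-2, -1, -4], [-3, 3, 6]]

Right-multiplying both sides by R⁻¹ gives W = DR⁻¹.
det R = -2; the adjugate gives R⁻¹ = [[0, 3, -4], [-1/2, 5/2, -7/2], [0, -4, 5]].
W = DR⁻¹ = [[15, 4, 14], [-48, 6, -33]] · [[0, 3, -4], [-1/2, 5/2, -7/2], [0, -4, 5]] = [[-2, -1, -4], [-3, 3, 6]].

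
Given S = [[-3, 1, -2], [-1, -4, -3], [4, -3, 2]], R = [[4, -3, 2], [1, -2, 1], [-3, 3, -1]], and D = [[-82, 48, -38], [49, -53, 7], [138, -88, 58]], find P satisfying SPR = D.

P = [[5, 1, -1], [-2, 4, 4], [4, -4, 5]]

Left-multiply by S⁻¹ and right-multiply by R⁻¹: P = S⁻¹DR⁻¹.
det S = 3, so S⁻¹ = [[-17/3, 4/3, -11/3], [-10/3, 2/3, -7/3], [19/3, -5/3, 13/3]].
R has determinant -4; R⁻¹ = [[1/4, -3/4, -1/4], [1/2, -1/2, 1/2], [3/4, 3/4, 5/4]].
S⁻¹D = [[24, -20, 12], [-16, 10, -4], [-3, 11, -1]].
P = (S⁻¹D)R⁻¹ = [[5, 1, -1], [-2, 4, 4], [4, -4, 5]].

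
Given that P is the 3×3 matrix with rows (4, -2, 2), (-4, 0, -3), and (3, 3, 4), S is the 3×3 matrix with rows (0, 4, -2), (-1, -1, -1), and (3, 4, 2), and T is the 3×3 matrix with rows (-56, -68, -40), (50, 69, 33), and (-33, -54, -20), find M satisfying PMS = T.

M = P⁻¹TS⁻¹ (apply P⁻¹ on the left and S⁻¹ on the right).
P has determinant -2; P⁻¹ = [[-9/2, -7, -3], [-7/2, -5, -2], [6, 9, 4]].
S has determinant -2; S⁻¹ = [[-1, 8, 3], [1/2, -3, -1], [1/2, -6, -2]].
P⁻¹T = [[1, -15, 9], [12, 1, 15], [-18, -3, -23]].
M = (P⁻¹T)S⁻¹ = [[-4, -1, 0], [-4, 3, 5], [5, 3, -5]].

M = [[-4, -1, 0], [-4, 3, 5], [5, 3, -5]]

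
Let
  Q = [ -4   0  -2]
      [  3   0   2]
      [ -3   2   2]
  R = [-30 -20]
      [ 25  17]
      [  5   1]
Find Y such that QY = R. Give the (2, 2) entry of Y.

Q is on the left of Y, so left-multiply by Q⁻¹: Y = Q⁻¹R.
det Q = 4, so Q⁻¹ = [[-1, -1, 0], [-3, -7/2, 1/2], [3/2, 2, 0]].
Y = Q⁻¹R = [[-1, -1, 0], [-3, -7/2, 1/2], [3/2, 2, 0]] · [[-30, -20], [25, 17], [5, 1]] = [[5, 3], [5, 1], [5, 4]].

1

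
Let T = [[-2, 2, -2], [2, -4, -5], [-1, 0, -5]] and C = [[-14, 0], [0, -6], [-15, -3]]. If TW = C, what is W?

W = [[5, 3], [0, 3], [2, 0]]

Since T multiplies W on the left, W = T⁻¹C.
det T = -2, so T⁻¹ = [[-10, -5, 9], [-15/2, -4, 7], [2, 1, -2]].
W = T⁻¹C = [[-10, -5, 9], [-15/2, -4, 7], [2, 1, -2]] · [[-14, 0], [0, -6], [-15, -3]] = [[5, 3], [0, 3], [2, 0]].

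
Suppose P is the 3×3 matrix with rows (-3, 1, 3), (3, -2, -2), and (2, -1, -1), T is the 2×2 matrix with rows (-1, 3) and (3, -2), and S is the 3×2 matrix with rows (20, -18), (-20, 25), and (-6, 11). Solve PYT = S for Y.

Y = [[1, 3], [-2, 3], [1, 4]]

Left-multiply by P⁻¹ and right-multiply by T⁻¹: Y = P⁻¹ST⁻¹.
det P = 2, so P⁻¹ = [[0, -1, 2], [-1/2, -3/2, 3/2], [1/2, -1/2, 3/2]].
T has determinant -7; T⁻¹ = [[2/7, 3/7], [3/7, 1/7]].
P⁻¹S = [[8, -3], [11, -12], [11, -5]].
Y = (P⁻¹S)T⁻¹ = [[1, 3], [-2, 3], [1, 4]].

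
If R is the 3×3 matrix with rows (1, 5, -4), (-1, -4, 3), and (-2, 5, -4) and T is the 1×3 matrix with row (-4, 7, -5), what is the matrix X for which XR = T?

Right-multiplying both sides by R⁻¹ gives X = TR⁻¹.
R has determinant 3; R⁻¹ = [[1/3, 0, -1/3], [-10/3, -4, 1/3], [-13/3, -5, 1/3]].
X = TR⁻¹ = [[-4, 7, -5]] · [[1/3, 0, -1/3], [-10/3, -4, 1/3], [-13/3, -5, 1/3]] = [[-3, -3, 2]].

X = [[-3, -3, 2]]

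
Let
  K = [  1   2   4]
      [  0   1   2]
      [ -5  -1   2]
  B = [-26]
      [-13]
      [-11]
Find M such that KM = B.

M = [[0], [-1], [-6]]

K is on the left of M, so left-multiply by K⁻¹: M = K⁻¹B.
det K = 4; the adjugate gives K⁻¹ = [[1, -2, 0], [-5/2, 11/2, -1/2], [5/4, -9/4, 1/4]].
M = K⁻¹B = [[1, -2, 0], [-5/2, 11/2, -1/2], [5/4, -9/4, 1/4]] · [[-26], [-13], [-11]] = [[0], [-1], [-6]].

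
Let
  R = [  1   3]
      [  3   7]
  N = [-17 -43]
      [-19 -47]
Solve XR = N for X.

Right-multiplying both sides by R⁻¹ gives X = NR⁻¹.
det R = -2; the adjugate gives R⁻¹ = [[-7/2, 3/2], [3/2, -1/2]].
X = NR⁻¹ = [[-17, -43], [-19, -47]] · [[-7/2, 3/2], [3/2, -1/2]] = [[-5, -4], [-4, -5]].

X = [[-5, -4], [-4, -5]]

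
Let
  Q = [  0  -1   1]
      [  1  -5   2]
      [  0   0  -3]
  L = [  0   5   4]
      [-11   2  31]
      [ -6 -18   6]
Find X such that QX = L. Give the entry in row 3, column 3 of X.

Since Q multiplies X on the left, X = Q⁻¹L.
det Q = -3; the adjugate gives Q⁻¹ = [[-5, 1, -1], [-1, 0, -1/3], [0, 0, -1/3]].
X = Q⁻¹L = [[-5, 1, -1], [-1, 0, -1/3], [0, 0, -1/3]] · [[0, 5, 4], [-11, 2, 31], [-6, -18, 6]] = [[-5, -5, 5], [2, 1, -6], [2, 6, -2]].

-2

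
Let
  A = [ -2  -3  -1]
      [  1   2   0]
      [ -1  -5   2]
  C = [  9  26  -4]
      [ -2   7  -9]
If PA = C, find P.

Since A sits to the right of P, P = CA⁻¹.
A has determinant 1; A⁻¹ = [[4, 11, 2], [-2, -5, -1], [-3, -7, -1]].
P = CA⁻¹ = [[9, 26, -4], [-2, 7, -9]] · [[4, 11, 2], [-2, -5, -1], [-3, -7, -1]] = [[-4, -3, -4], [5, 6, -2]].

P = [[-4, -3, -4], [5, 6, -2]]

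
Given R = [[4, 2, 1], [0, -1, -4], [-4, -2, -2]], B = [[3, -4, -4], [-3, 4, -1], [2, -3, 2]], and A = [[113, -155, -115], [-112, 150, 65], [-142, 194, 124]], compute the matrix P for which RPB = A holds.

P = [[5, 0, 4], [5, 5, -2], [4, -5, 1]]

P = R⁻¹AB⁻¹ (apply R⁻¹ on the left and B⁻¹ on the right).
det R = 4; the adjugate gives R⁻¹ = [[-3/2, 1/2, -7/4], [4, -1, 4], [-1, 0, -1]].
B has determinant -5; B⁻¹ = [[-1, -4, -4], [-4/5, -14/5, -3], [-1/5, -1/5, 0]].
R⁻¹A = [[23, -32, -12], [-4, 6, -29], [29, -39, -9]].
P = (R⁻¹A)B⁻¹ = [[5, 0, 4], [5, 5, -2], [4, -5, 1]].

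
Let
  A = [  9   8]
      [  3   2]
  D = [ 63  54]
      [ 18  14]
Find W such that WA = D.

Right-multiplying both sides by A⁻¹ gives W = DA⁻¹.
det A = -6, so A⁻¹ = [[-1/3, 4/3], [1/2, -3/2]].
W = DA⁻¹ = [[63, 54], [18, 14]] · [[-1/3, 4/3], [1/2, -3/2]] = [[6, 3], [1, 3]].

W = [[6, 3], [1, 3]]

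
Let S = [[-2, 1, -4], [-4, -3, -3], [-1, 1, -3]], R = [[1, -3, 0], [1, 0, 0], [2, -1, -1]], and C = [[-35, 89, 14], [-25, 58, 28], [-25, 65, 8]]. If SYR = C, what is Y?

Y = [[1, -5, 4], [-3, -4, 2], [5, -3, 2]]

Isolating Y: multiply by S⁻¹ from the left and R⁻¹ from the right, so Y = S⁻¹CR⁻¹.
S has determinant -5; S⁻¹ = [[-12/5, 1/5, 3], [9/5, -2/5, -2], [7/5, -1/5, -2]].
det R = -3, so R⁻¹ = [[0, 1, 0], [-1/3, 1/3, 0], [1/3, 5/3, -1]].
S⁻¹C = [[4, -7, -4], [-3, 7, -2], [6, -17, -2]].
Y = (S⁻¹C)R⁻¹ = [[1, -5, 4], [-3, -4, 2], [5, -3, 2]].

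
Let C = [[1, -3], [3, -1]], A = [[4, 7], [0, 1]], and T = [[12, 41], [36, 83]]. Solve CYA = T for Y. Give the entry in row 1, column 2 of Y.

Y = C⁻¹TA⁻¹ (apply C⁻¹ on the left and A⁻¹ on the right).
det C = 8, so C⁻¹ = [[-1/8, 3/8], [-3/8, 1/8]].
det A = 4; the adjugate gives A⁻¹ = [[1/4, -7/4], [0, 1]].
C⁻¹T = [[12, 26], [0, -5]].
Y = (C⁻¹T)A⁻¹ = [[3, 5], [0, -5]].

5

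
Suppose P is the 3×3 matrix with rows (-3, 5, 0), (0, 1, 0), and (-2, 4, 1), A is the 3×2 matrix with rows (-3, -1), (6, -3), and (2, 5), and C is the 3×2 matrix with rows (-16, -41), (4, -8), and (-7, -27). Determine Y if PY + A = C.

PY = C − A = [[-13, -40], [-2, -5], [-9, -32]].
Left-multiplying both sides by P⁻¹ gives Y = P⁻¹(C − A).
det P = -3, so P⁻¹ = [[-1/3, 5/3, 0], [0, 1, 0], [-2/3, -2/3, 1]].
Y = P⁻¹(C − A) = [[1, 5], [-2, -5], [1, -2]].

Y = [[1, 5], [-2, -5], [1, -2]]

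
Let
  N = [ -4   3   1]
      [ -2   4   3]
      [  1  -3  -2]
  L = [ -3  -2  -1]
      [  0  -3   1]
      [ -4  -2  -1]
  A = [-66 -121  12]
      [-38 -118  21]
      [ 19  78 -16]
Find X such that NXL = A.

X = [[1, -3, -5], [2, 5, -2], [0, 2, 1]]

Left-multiply by N⁻¹ and right-multiply by L⁻¹: X = N⁻¹AL⁻¹.
det N = -5; the adjugate gives N⁻¹ = [[-1/5, -3/5, -1], [1/5, -7/5, -2], [-2/5, 9/5, 2]].
det L = 5, so L⁻¹ = [[1, 0, -1], [-4/5, -1/5, 3/5], [-12/5, 2/5, 9/5]].
N⁻¹A = [[17, 17, 1], [2, -15, 5], [-4, -8, 1]].
X = (N⁻¹A)L⁻¹ = [[1, -3, -5], [2, 5, -2], [0, 2, 1]].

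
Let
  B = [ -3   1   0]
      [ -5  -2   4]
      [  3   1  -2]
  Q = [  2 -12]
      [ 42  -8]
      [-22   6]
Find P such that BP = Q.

Left-multiplying both sides by B⁻¹ gives P = B⁻¹Q.
det B = 2; the adjugate gives B⁻¹ = [[0, 1, 2], [1, 3, 6], [1/2, 3, 11/2]].
P = B⁻¹Q = [[0, 1, 2], [1, 3, 6], [1/2, 3, 11/2]] · [[2, -12], [42, -8], [-22, 6]] = [[-2, 4], [-4, 0], [6, 3]].

P = [[-2, 4], [-4, 0], [6, 3]]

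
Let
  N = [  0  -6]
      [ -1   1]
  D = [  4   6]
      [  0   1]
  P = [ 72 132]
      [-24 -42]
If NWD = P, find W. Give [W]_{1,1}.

W = N⁻¹PD⁻¹ (apply N⁻¹ on the left and D⁻¹ on the right).
N has determinant -6; N⁻¹ = [[-1/6, -1], [-1/6, 0]].
det D = 4, so D⁻¹ = [[1/4, -3/2], [0, 1]].
N⁻¹P = [[12, 20], [-12, -22]].
W = (N⁻¹P)D⁻¹ = [[3, 2], [-3, -4]].

3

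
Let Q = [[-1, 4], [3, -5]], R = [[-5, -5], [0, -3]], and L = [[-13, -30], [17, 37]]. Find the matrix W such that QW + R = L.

QW = L − R = [[-8, -25], [17, 40]].
Left-multiplying both sides by Q⁻¹ gives W = Q⁻¹(L − R).
det Q = -7, so Q⁻¹ = [[5/7, 4/7], [3/7, 1/7]].
W = Q⁻¹(L − R) = [[4, 5], [-1, -5]].

W = [[4, 5], [-1, -5]]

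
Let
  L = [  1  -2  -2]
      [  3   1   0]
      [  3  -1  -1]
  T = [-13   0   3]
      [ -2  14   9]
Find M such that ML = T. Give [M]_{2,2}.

Right-multiplying both sides by L⁻¹ gives M = TL⁻¹.
det L = 5; the adjugate gives L⁻¹ = [[-1/5, 0, 2/5], [3/5, 1, -6/5], [-6/5, -1, 7/5]].
M = TL⁻¹ = [[-13, 0, 3], [-2, 14, 9]] · [[-1/5, 0, 2/5], [3/5, 1, -6/5], [-6/5, -1, 7/5]] = [[-1, -3, -1], [-2, 5, -5]].

5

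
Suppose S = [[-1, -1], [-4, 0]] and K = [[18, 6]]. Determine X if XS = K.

Right-multiplying both sides by S⁻¹ gives X = KS⁻¹.
det S = -4; the adjugate gives S⁻¹ = [[0, -1/4], [-1, 1/4]].
X = KS⁻¹ = [[18, 6]] · [[0, -1/4], [-1, 1/4]] = [[-6, -3]].

X = [[-6, -3]]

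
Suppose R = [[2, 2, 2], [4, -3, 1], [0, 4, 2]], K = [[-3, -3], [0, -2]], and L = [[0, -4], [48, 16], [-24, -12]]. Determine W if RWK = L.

W = [[0, 1], [4, -3], [-4, 3]]

W = R⁻¹LK⁻¹ (apply R⁻¹ on the left and K⁻¹ on the right).
det R = -4; the adjugate gives R⁻¹ = [[5/2, -1, -2], [2, -1, -3/2], [-4, 2, 7/2]].
det K = 6, so K⁻¹ = [[-1/3, 1/2], [0, -1/2]].
R⁻¹L = [[0, -2], [-12, -6], [12, 6]].
W = (R⁻¹L)K⁻¹ = [[0, 1], [4, -3], [-4, 3]].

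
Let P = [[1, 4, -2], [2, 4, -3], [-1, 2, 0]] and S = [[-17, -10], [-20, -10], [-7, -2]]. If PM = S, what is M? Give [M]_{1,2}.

-6

P is on the left of M, so left-multiply by P⁻¹: M = P⁻¹S.
det P = 2, so P⁻¹ = [[3, -2, -2], [3/2, -1, -1/2], [4, -3, -2]].
M = P⁻¹S = [[3, -2, -2], [3/2, -1, -1/2], [4, -3, -2]] · [[-17, -10], [-20, -10], [-7, -2]] = [[3, -6], [-2, -4], [6, -6]].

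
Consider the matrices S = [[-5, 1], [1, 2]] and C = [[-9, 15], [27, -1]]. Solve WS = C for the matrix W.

Right-multiplying both sides by S⁻¹ gives W = CS⁻¹.
S has determinant -11; S⁻¹ = [[-2/11, 1/11], [1/11, 5/11]].
W = CS⁻¹ = [[-9, 15], [27, -1]] · [[-2/11, 1/11], [1/11, 5/11]] = [[3, 6], [-5, 2]].

W = [[3, 6], [-5, 2]]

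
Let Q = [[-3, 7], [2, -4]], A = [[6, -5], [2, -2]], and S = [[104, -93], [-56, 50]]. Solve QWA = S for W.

Left-multiply by Q⁻¹ and right-multiply by A⁻¹: W = Q⁻¹SA⁻¹.
Q has determinant -2; Q⁻¹ = [[2, 7/2], [1, 3/2]].
det A = -2; the adjugate gives A⁻¹ = [[1, -5/2], [1, -3]].
Q⁻¹S = [[12, -11], [20, -18]].
W = (Q⁻¹S)A⁻¹ = [[1, 3], [2, 4]].

W = [[1, 3], [2, 4]]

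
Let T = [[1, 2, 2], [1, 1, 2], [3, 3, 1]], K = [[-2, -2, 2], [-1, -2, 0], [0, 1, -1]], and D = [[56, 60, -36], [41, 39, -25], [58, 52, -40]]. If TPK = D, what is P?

Isolating P: multiply by T⁻¹ from the left and K⁻¹ from the right, so P = T⁻¹DK⁻¹.
det T = 5, so T⁻¹ = [[-1, 4/5, 2/5], [1, -1, 0], [0, 3/5, -1/5]].
det K = -4, so K⁻¹ = [[-1/2, 0, -1], [1/4, -1/2, 1/2], [1/4, -1/2, -1/2]].
T⁻¹D = [[0, -8, 0], [15, 21, -11], [13, 13, -7]].
P = (T⁻¹D)K⁻¹ = [[-2, 4, -4], [-5, -5, 1], [-5, -3, -3]].

P = [[-2, 4, -4], [-5, -5, 1], [-5, -3, -3]]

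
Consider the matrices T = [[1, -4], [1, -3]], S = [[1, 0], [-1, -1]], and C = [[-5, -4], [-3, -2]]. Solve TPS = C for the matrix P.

P = [[-1, -4], [0, -2]]

Left-multiply by T⁻¹ and right-multiply by S⁻¹: P = T⁻¹CS⁻¹.
det T = 1; the adjugate gives T⁻¹ = [[-3, 4], [-1, 1]].
det S = -1; the adjugate gives S⁻¹ = [[1, 0], [-1, -1]].
T⁻¹C = [[3, 4], [2, 2]].
P = (T⁻¹C)S⁻¹ = [[-1, -4], [0, -2]].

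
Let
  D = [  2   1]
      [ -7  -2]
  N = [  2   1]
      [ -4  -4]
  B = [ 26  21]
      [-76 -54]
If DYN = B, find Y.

Y = [[4, 0], [-3, -4]]

Isolating Y: multiply by D⁻¹ from the left and N⁻¹ from the right, so Y = D⁻¹BN⁻¹.
det D = 3, so D⁻¹ = [[-2/3, -1/3], [7/3, 2/3]].
N has determinant -4; N⁻¹ = [[1, 1/4], [-1, -1/2]].
D⁻¹B = [[8, 4], [10, 13]].
Y = (D⁻¹B)N⁻¹ = [[4, 0], [-3, -4]].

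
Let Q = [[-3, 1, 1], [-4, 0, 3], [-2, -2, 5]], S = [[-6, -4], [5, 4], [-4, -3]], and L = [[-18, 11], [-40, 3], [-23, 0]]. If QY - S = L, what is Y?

QY = L + S = [[-24, 7], [-35, 7], [-27, -3]].
Q is on the left of Y, so left-multiply by Q⁻¹: Y = Q⁻¹(L + S).
Q has determinant 4; Q⁻¹ = [[3/2, -7/4, 3/4], [7/2, -13/4, 5/4], [2, -2, 1]].
Y = Q⁻¹(L + S) = [[5, -4], [-4, -2], [-5, -3]].

Y = [[5, -4], [-4, -2], [-5, -3]]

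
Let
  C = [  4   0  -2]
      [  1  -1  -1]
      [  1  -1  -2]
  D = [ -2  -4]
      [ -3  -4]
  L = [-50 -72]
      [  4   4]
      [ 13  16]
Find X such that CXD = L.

Left-multiply by C⁻¹ and right-multiply by D⁻¹: X = C⁻¹LD⁻¹.
C has determinant 4; C⁻¹ = [[1/4, 1/2, -1/2], [1/4, -3/2, 1/2], [0, 1, -1]].
det D = -4; the adjugate gives D⁻¹ = [[1, -1], [-3/4, 1/2]].
C⁻¹L = [[-17, -24], [-12, -16], [-9, -12]].
X = (C⁻¹L)D⁻¹ = [[1, 5], [0, 4], [0, 3]].

X = [[1, 5], [0, 4], [0, 3]]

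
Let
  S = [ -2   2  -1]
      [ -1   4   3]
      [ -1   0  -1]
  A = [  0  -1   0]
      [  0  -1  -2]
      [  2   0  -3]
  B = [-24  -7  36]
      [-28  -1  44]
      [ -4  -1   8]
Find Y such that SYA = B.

Y = [[1, 3, 0], [3, 2, -5], [-3, -2, 2]]

Y = S⁻¹BA⁻¹ (apply S⁻¹ on the left and A⁻¹ on the right).
det S = -4; the adjugate gives S⁻¹ = [[1, -1/2, -5/2], [1, -1/4, -7/4], [-1, 1/2, 3/2]].
A has determinant 4; A⁻¹ = [[3/4, -3/4, 1/2], [-1, 0, 0], [1/2, -1/2, 0]].
S⁻¹B = [[0, -4, -6], [-10, -5, 11], [4, 5, -2]].
Y = (S⁻¹B)A⁻¹ = [[1, 3, 0], [3, 2, -5], [-3, -2, 2]].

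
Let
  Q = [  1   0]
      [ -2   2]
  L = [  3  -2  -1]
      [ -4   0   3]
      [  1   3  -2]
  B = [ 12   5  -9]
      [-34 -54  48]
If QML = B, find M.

M = [[5, 2, 5], [5, 4, -4]]

Isolating M: multiply by Q⁻¹ from the left and L⁻¹ from the right, so M = Q⁻¹BL⁻¹.
det Q = 2, so Q⁻¹ = [[1, 0], [1, 1/2]].
L has determinant -5; L⁻¹ = [[9/5, 7/5, 6/5], [1, 1, 1], [12/5, 11/5, 8/5]].
Q⁻¹B = [[12, 5, -9], [-5, -22, 15]].
M = (Q⁻¹B)L⁻¹ = [[5, 2, 5], [5, 4, -4]].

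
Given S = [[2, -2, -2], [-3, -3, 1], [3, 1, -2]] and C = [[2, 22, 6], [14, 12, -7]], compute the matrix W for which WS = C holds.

S is on the right of W, so right-multiply by S⁻¹: W = CS⁻¹.
S has determinant 4; S⁻¹ = [[5/4, -3/2, -2], [-3/4, 1/2, 1], [3/2, -2, -3]].
W = CS⁻¹ = [[2, 22, 6], [14, 12, -7]] · [[5/4, -3/2, -2], [-3/4, 1/2, 1], [3/2, -2, -3]] = [[-5, -4, 0], [-2, -1, 5]].

W = [[-5, -4, 0], [-2, -1, 5]]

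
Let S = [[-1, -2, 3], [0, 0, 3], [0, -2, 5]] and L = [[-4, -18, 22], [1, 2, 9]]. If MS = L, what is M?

S is on the right of M, so right-multiply by S⁻¹: M = LS⁻¹.
det S = -6; the adjugate gives S⁻¹ = [[-1, -2/3, 1], [0, 5/6, -1/2], [0, 1/3, 0]].
M = LS⁻¹ = [[-4, -18, 22], [1, 2, 9]] · [[-1, -2/3, 1], [0, 5/6, -1/2], [0, 1/3, 0]] = [[4, -5, 5], [-1, 4, 0]].

M = [[4, -5, 5], [-1, 4, 0]]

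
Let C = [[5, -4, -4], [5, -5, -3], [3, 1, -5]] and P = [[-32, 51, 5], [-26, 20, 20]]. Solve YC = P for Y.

Right-multiplying both sides by C⁻¹ gives Y = PC⁻¹.
C has determinant -4; C⁻¹ = [[-7, 6, 2], [-4, 13/4, 5/4], [-5, 17/4, 5/4]].
Y = PC⁻¹ = [[-32, 51, 5], [-26, 20, 20]] · [[-7, 6, 2], [-4, 13/4, 5/4], [-5, 17/4, 5/4]] = [[-5, -5, 6], [2, -6, -2]].

Y = [[-5, -5, 6], [2, -6, -2]]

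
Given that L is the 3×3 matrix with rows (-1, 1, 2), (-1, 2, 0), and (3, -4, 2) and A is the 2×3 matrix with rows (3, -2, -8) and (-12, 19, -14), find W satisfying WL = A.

W = [[-4, 1, 0], [-3, 3, -4]]

Since L sits to the right of W, W = AL⁻¹.
det L = -6, so L⁻¹ = [[-2/3, 5/3, 2/3], [-1/3, 4/3, 1/3], [1/3, 1/6, 1/6]].
W = AL⁻¹ = [[3, -2, -8], [-12, 19, -14]] · [[-2/3, 5/3, 2/3], [-1/3, 4/3, 1/3], [1/3, 1/6, 1/6]] = [[-4, 1, 0], [-3, 3, -4]].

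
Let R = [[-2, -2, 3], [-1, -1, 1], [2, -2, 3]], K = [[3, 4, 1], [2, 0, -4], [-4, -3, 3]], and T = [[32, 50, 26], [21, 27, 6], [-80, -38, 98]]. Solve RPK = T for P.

Left-multiply by R⁻¹ and right-multiply by K⁻¹: P = R⁻¹TK⁻¹.
R has determinant 4; R⁻¹ = [[-1/4, 0, 1/4], [5/4, -3, -1/4], [1, -2, 0]].
K has determinant -2; K⁻¹ = [[6, 15/2, 8], [-5, -13/2, -7], [3, 7/2, 4]].
R⁻¹T = [[-28, -22, 18], [-3, -9, -10], [-10, -4, 14]].
P = (R⁻¹T)K⁻¹ = [[-4, -4, 2], [-3, 1, -1], [2, 0, 4]].

P = [[-4, -4, 2], [-3, 1, -1], [2, 0, 4]]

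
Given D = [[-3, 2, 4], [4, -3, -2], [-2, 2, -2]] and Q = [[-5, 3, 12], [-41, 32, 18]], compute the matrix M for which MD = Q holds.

Since D sits to the right of M, M = QD⁻¹.
det D = 2, so D⁻¹ = [[5, 6, 4], [6, 7, 5], [1, 1, 1/2]].
M = QD⁻¹ = [[-5, 3, 12], [-41, 32, 18]] · [[5, 6, 4], [6, 7, 5], [1, 1, 1/2]] = [[5, 3, 1], [5, -4, 5]].

M = [[5, 3, 1], [5, -4, 5]]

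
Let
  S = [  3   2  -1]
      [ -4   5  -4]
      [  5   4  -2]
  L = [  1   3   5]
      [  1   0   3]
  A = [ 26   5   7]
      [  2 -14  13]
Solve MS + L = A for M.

MS = A − L = [[25, 2, 2], [1, -14, 10]].
Right-multiplying both sides by S⁻¹ gives M = (A − L)S⁻¹.
S has determinant 3; S⁻¹ = [[2, 0, -1], [-28/3, -1/3, 16/3], [-41/3, -2/3, 23/3]].
M = (A − L)S⁻¹ = [[4, -2, 1], [-4, -2, 1]].

M = [[4, -2, 1], [-4, -2, 1]]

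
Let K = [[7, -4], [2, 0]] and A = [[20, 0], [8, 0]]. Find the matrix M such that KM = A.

Since K multiplies M on the left, M = K⁻¹A.
K has determinant 8; K⁻¹ = [[0, 1/2], [-1/4, 7/8]].
M = K⁻¹A = [[0, 1/2], [-1/4, 7/8]] · [[20, 0], [8, 0]] = [[4, 0], [2, 0]].

M = [[4, 0], [2, 0]]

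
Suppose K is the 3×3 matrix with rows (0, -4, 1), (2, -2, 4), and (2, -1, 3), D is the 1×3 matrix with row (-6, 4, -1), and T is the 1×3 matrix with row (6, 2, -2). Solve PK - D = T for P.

PK = T + D = [[0, 6, -3]].
Right-multiplying both sides by K⁻¹ gives P = (T + D)K⁻¹.
det K = -6; the adjugate gives K⁻¹ = [[1/3, -11/6, 7/3], [-1/3, 1/3, -1/3], [-1/3, 4/3, -4/3]].
P = (T + D)K⁻¹ = [[-1, -2, 2]].

P = [[-1, -2, 2]]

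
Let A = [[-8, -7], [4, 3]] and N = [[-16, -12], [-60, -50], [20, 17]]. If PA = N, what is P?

P = [[0, -4], [5, -5], [-2, 1]]

Since A sits to the right of P, P = NA⁻¹.
A has determinant 4; A⁻¹ = [[3/4, 7/4], [-1, -2]].
P = NA⁻¹ = [[-16, -12], [-60, -50], [20, 17]] · [[3/4, 7/4], [-1, -2]] = [[0, -4], [5, -5], [-2, 1]].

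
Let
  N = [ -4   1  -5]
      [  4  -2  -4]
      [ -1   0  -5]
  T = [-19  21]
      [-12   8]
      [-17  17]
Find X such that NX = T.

Since N multiplies X on the left, X = N⁻¹T.
det N = -6, so N⁻¹ = [[-5/3, -5/6, 7/3], [-4, -5/2, 6], [1/3, 1/6, -2/3]].
X = N⁻¹T = [[-5/3, -5/6, 7/3], [-4, -5/2, 6], [1/3, 1/6, -2/3]] · [[-19, 21], [-12, 8], [-17, 17]] = [[2, -2], [4, -2], [3, -3]].

X = [[2, -2], [4, -2], [3, -3]]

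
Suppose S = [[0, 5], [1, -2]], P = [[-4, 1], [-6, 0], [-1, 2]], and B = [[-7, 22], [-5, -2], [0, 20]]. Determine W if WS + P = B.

W = [[3, -3], [0, 1], [4, 1]]

WS = B − P = [[-3, 21], [1, -2], [1, 18]].
S is on the right of W, so right-multiply by S⁻¹: W = (B − P)S⁻¹.
S has determinant -5; S⁻¹ = [[2/5, 1], [1/5, 0]].
W = (B − P)S⁻¹ = [[3, -3], [0, 1], [4, 1]].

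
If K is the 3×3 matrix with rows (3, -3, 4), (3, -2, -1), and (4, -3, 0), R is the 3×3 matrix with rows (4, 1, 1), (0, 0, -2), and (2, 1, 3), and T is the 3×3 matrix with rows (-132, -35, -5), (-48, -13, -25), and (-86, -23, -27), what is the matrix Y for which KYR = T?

Y = [[-5, 2, -3], [0, 3, -3], [-4, -4, -1]]

Y = K⁻¹TR⁻¹ (apply K⁻¹ on the left and R⁻¹ on the right).
det K = -1; the adjugate gives K⁻¹ = [[3, 12, -11], [4, 16, -15], [1, 3, -3]].
R has determinant 4; R⁻¹ = [[1/2, -1/2, -1/2], [-1, 5/2, 2], [0, -1/2, 0]].
K⁻¹T = [[-26, -8, -18], [-6, -3, -15], [-18, -5, 1]].
Y = (K⁻¹T)R⁻¹ = [[-5, 2, -3], [0, 3, -3], [-4, -4, -1]].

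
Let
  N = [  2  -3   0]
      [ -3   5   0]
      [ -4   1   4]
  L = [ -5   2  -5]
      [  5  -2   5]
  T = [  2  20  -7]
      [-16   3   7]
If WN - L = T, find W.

WN = T + L = [[-3, 22, -12], [-11, 1, 12]].
N is on the right of W, so right-multiply by N⁻¹: W = (T + L)N⁻¹.
det N = 4, so N⁻¹ = [[5, 3, 0], [3, 2, 0], [17/4, 5/2, 1/4]].
W = (T + L)N⁻¹ = [[0, 5, -3], [-1, -1, 3]].

W = [[0, 5, -3], [-1, -1, 3]]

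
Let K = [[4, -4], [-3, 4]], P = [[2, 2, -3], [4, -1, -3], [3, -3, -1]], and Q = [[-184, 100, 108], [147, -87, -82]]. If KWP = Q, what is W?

W = [[-3, -4, -5], [-3, 3, 1]]

Left-multiply by K⁻¹ and right-multiply by P⁻¹: W = K⁻¹QP⁻¹.
det K = 4; the adjugate gives K⁻¹ = [[1, 1], [3/4, 1]].
det P = 1; the adjugate gives P⁻¹ = [[-8, 11, -9], [-5, 7, -6], [-9, 12, -10]].
K⁻¹Q = [[-37, 13, 26], [9, -12, -1]].
W = (K⁻¹Q)P⁻¹ = [[-3, -4, -5], [-3, 3, 1]].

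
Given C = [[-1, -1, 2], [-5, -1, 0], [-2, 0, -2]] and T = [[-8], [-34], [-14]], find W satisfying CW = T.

W = [[6], [4], [1]]

Since C multiplies W on the left, W = C⁻¹T.
det C = 4; the adjugate gives C⁻¹ = [[1/2, -1/2, 1/2], [-5/2, 3/2, -5/2], [-1/2, 1/2, -1]].
W = C⁻¹T = [[1/2, -1/2, 1/2], [-5/2, 3/2, -5/2], [-1/2, 1/2, -1]] · [[-8], [-34], [-14]] = [[6], [4], [1]].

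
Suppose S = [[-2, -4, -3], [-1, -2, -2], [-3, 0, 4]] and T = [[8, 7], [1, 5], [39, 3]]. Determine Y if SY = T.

S is on the left of Y, so left-multiply by S⁻¹: Y = S⁻¹T.
det S = -6; the adjugate gives S⁻¹ = [[4/3, -8/3, -1/3], [-5/3, 17/6, 1/6], [1, -2, 0]].
Y = S⁻¹T = [[4/3, -8/3, -1/3], [-5/3, 17/6, 1/6], [1, -2, 0]] · [[8, 7], [1, 5], [39, 3]] = [[-5, -5], [-4, 3], [6, -3]].

Y = [[-5, -5], [-4, 3], [6, -3]]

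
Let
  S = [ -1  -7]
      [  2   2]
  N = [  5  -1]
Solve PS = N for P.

Since S sits to the right of P, P = NS⁻¹.
S has determinant 12; S⁻¹ = [[1/6, 7/12], [-1/6, -1/12]].
P = NS⁻¹ = [[5, -1]] · [[1/6, 7/12], [-1/6, -1/12]] = [[1, 3]].

P = [[1, 3]]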